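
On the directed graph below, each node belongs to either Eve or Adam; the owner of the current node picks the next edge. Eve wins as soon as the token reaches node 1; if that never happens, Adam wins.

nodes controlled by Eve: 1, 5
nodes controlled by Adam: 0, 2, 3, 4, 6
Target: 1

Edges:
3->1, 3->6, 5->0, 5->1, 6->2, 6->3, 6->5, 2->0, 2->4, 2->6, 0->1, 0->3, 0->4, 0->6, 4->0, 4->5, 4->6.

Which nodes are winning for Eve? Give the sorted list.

A0 = {1}
A1: add {5} — 5 (Eve) has 5→1.
A2 = A1; e.g. 0 (Adam) can still go to 3. Fixed point.
Eve's winning region = {1, 5}.

1, 5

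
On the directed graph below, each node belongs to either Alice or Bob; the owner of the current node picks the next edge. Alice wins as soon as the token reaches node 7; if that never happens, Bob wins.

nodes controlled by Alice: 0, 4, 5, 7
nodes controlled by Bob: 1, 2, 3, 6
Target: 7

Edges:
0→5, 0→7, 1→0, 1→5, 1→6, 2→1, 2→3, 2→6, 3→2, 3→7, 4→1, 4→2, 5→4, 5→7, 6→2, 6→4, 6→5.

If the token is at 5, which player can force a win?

Alice

A0 = {7}
A1: add {0, 5} — 0 (Alice) has 0→7; 5 (Alice) has 5→7.
A2 = A1; e.g. 1 (Bob) can still go to 6. Fixed point.
5 ∈ A1, so Alice can force the target.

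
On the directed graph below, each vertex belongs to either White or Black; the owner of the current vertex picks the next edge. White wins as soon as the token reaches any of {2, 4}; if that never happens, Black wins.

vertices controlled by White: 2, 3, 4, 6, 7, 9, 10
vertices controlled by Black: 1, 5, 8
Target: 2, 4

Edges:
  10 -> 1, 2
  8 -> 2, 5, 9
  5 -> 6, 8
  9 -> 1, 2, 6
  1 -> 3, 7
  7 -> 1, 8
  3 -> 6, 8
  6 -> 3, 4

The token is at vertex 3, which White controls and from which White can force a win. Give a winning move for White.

A0 = {2, 4}
A1: add {6, 9, 10} — 6 (White) has 6→4; 9 (White) has 9→2; 10 (White) has 10→2.
A2: add {3} — 3 (White) has 3→6.
A3 = A2; e.g. 1 (Black) can still go to 7. Fixed point.
From 3, successor 6 is in the attractor (rank 1); the other successor 8 is not.

6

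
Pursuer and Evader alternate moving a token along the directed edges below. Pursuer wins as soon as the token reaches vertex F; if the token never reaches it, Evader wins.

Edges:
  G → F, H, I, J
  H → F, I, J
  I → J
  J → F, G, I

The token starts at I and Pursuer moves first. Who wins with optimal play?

Evader

Track states (vertex, player-to-move).
A0 = {(F,Pursuer), (F,Evader)}
A1: add {(G,Pursuer), (H,Pursuer), (J,Pursuer)}.
A2: add {(I,Evader)}.
A3 = A2; e.g. (G,Evader) stays out. (I,Pursuer) never enters ⇒ Evader avoids the target.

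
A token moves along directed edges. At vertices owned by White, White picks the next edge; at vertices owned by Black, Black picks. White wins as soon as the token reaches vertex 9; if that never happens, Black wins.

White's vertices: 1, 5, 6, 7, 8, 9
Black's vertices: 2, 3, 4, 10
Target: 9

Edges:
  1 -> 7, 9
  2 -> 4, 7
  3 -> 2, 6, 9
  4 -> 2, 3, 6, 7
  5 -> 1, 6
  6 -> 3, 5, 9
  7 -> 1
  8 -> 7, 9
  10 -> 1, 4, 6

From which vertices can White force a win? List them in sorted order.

A0 = {9}
A1: add {1, 6, 8} — 1 (White) has 1→9; 6 (White) has 6→9; 8 (White) has 8→9.
A2: add {5, 7} — 5 (White) has 5→1; 7 (White) has 7→1.
A3 = A2; e.g. 2 (Black) can still go to 4. Fixed point.
White's winning region = {1, 5, 6, 7, 8, 9}.

1, 5, 6, 7, 8, 9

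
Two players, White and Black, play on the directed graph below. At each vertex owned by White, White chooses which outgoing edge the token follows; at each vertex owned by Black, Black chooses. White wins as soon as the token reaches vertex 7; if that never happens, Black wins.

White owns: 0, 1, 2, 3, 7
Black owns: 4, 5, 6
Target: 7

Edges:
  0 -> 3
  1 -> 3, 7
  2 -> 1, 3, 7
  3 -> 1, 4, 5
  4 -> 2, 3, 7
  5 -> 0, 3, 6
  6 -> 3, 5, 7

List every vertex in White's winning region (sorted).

0, 1, 2, 3, 4, 7

A0 = {7}
A1: add {1, 2} — 1 (White) has 1→7; 2 (White) has 2→7.
A2: add {3} — 3 (White) has 3→1.
A3: add {0, 4} — 0 (White) has 0→3; 4 (Black): all of {2, 3, 7} already in.
A4 = A3; e.g. 5 (Black) can still go to 6. Fixed point.
White's winning region = {0, 1, 2, 3, 4, 7}.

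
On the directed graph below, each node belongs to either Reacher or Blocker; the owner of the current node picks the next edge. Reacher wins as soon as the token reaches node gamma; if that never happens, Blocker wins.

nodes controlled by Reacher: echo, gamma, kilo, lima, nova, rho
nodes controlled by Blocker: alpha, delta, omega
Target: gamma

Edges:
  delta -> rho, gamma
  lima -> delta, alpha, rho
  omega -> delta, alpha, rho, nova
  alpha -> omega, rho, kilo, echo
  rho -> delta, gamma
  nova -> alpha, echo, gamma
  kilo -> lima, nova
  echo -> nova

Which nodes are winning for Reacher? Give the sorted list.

A0 = {gamma}
A1: add {nova, rho} — rho (Reacher) has rho→gamma; nova (Reacher) has nova→gamma.
A2: add {delta, echo, kilo, lima} — delta (Blocker): all of {rho, gamma} already in; lima (Reacher) has lima→rho; kilo (Reacher) has kilo→nova; echo (Reacher) has echo→nova.
A3 = A2; e.g. omega (Blocker) can still go to alpha. Fixed point.
Reacher's winning region = {delta, echo, gamma, kilo, lima, nova, rho}.

delta, echo, gamma, kilo, lima, nova, rho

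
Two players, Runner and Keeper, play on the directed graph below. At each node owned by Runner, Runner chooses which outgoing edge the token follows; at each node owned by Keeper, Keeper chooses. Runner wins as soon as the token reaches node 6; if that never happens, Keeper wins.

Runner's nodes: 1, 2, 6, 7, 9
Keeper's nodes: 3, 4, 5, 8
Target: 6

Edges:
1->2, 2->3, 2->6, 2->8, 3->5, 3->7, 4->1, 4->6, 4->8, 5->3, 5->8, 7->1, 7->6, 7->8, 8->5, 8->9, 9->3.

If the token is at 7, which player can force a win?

A0 = {6}
A1: add {2, 7} — 2 (Runner) has 2→6; 7 (Runner) has 7→6.
7 ∈ A1, so Runner can force the target.

Runner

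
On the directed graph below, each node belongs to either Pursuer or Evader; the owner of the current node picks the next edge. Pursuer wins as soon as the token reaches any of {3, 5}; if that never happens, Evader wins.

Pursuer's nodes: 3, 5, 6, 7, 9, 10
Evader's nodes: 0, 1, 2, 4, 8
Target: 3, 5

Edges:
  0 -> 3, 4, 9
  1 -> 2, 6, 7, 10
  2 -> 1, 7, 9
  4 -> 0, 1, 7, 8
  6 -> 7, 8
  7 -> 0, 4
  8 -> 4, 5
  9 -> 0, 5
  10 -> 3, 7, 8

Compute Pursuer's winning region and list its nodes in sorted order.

A0 = {3, 5}
A1: add {9, 10} — 9 (Pursuer) has 9→5; 10 (Pursuer) has 10→3.
A2 = A1; e.g. 0 (Evader) can still go to 4. Fixed point.
Pursuer's winning region = {3, 5, 9, 10}.

3, 5, 9, 10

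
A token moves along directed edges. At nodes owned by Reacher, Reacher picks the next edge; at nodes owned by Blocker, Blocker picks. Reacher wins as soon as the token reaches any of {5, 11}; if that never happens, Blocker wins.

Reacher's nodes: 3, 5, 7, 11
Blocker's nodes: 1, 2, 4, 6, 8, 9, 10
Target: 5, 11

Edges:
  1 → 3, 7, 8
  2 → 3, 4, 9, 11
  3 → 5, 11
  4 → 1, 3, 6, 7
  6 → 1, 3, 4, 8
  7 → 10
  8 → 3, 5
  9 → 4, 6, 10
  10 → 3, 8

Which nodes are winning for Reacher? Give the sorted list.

1, 3, 5, 7, 8, 10, 11

A0 = {5, 11}
A1: add {3} — 3 (Reacher) has 3→5.
A2: add {8} — 8 (Blocker): all of {3, 5} already in.
A3: add {10} — 10 (Blocker): all of {3, 8} already in.
A4: add {7} — 7 (Reacher) has 7→10.
A5: add {1} — 1 (Blocker): all of {3, 7, 8} already in.
A6 = A5; e.g. 2 (Blocker) can still go to 4. Fixed point.
Reacher's winning region = {1, 3, 5, 7, 8, 10, 11}.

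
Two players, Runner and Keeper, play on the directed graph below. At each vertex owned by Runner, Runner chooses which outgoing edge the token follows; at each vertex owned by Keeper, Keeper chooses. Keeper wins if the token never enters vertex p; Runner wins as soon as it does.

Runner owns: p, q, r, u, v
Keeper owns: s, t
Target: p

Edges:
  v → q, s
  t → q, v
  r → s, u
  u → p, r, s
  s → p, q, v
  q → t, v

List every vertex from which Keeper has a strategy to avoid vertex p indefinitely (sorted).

A0 = {p}
A1: add {u} — u (Runner) has u→p.
A2: add {r} — r (Runner) has r→u.
A3 = A2; e.g. q (Runner) has no edge into A2. Fixed point.
Runner's attractor = {p, r, u}; Keeper avoids the target exactly from the complement.

q, s, t, v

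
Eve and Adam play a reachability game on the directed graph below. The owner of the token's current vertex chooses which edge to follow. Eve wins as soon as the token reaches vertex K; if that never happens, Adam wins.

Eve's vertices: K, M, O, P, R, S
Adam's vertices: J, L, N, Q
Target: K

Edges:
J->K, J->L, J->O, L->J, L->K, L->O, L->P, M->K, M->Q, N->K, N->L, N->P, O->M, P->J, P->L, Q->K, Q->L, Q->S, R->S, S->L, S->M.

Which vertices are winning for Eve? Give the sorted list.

A0 = {K}
A1: add {M} — M (Eve) has M→K.
A2: add {O, S} — O (Eve) has O→M; S (Eve) has S→M.
A3: add {R} — R (Eve) has R→S.
A4 = A3; e.g. J (Adam) can still go to L. Fixed point.
Eve's winning region = {K, M, O, R, S}.

K, M, O, R, S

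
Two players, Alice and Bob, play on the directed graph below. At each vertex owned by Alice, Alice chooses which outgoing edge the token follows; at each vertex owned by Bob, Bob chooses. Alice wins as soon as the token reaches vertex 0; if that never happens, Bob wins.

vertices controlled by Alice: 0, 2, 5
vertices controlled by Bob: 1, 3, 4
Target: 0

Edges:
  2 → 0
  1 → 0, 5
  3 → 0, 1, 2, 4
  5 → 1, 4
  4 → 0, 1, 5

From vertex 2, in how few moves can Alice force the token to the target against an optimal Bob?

1

A0 = {0}
A1: add {2} — 2 (Alice) has 2→0.
A2 = A1; e.g. 1 (Bob) can still go to 5. Fixed point.
2 enters the attractor at level 1, so Alice can force the target in 1 move from there.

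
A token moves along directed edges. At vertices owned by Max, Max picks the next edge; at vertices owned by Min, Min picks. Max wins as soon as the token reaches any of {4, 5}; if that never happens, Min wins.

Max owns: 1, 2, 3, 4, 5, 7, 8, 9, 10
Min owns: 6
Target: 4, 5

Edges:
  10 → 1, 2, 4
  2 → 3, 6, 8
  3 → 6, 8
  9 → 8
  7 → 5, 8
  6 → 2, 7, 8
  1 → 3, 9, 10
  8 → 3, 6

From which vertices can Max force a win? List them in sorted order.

A0 = {4, 5}
A1: add {7, 10} — 7 (Max) has 7→5; 10 (Max) has 10→4.
A2: add {1} — 1 (Max) has 1→10.
A3 = A2; e.g. 2 (Max) has no edge into A2. Fixed point.
Max's winning region = {1, 4, 5, 7, 10}.

1, 4, 5, 7, 10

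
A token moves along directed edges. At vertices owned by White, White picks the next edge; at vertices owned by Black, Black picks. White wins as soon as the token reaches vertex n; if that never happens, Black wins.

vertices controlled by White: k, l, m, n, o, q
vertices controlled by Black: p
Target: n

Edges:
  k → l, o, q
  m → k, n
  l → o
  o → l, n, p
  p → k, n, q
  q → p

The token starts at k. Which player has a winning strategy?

White

A0 = {n}
A1: add {m, o} — m (White) has m→n; o (White) has o→n.
A2: add {k, l} — k (White) has k→o; l (White) has l→o.
A3 = A2; e.g. p (Black) can still go to q. Fixed point.
k ∈ A2, so White can force the target.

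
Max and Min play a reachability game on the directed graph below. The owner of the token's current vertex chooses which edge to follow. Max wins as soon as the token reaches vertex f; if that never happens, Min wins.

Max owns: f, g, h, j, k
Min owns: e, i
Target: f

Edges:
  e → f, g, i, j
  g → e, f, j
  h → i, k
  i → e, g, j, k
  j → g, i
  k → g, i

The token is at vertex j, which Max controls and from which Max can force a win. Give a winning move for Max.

A0 = {f}
A1: add {g} — g (Max) has g→f.
A2: add {j, k} — j (Max) has j→g; k (Max) has k→g.
A3: add {h} — h (Max) has h→k.
A4 = A3; e.g. e (Min) can still go to i. Fixed point.
From j, successor g is in the attractor (rank 1); the other successor i is not.

g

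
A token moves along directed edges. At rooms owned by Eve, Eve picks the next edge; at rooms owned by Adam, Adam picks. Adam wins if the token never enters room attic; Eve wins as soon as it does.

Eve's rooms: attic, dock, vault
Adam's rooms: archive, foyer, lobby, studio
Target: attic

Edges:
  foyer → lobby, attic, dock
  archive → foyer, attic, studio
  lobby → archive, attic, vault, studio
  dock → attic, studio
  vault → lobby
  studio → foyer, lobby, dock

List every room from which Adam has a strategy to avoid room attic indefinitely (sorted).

archive, foyer, lobby, studio, vault

A0 = {attic}
A1: add {dock} — dock (Eve) has dock→attic.
A2 = A1; e.g. foyer (Adam) can still go to lobby. Fixed point.
Eve's attractor = {attic, dock}; Adam avoids the target exactly from the complement.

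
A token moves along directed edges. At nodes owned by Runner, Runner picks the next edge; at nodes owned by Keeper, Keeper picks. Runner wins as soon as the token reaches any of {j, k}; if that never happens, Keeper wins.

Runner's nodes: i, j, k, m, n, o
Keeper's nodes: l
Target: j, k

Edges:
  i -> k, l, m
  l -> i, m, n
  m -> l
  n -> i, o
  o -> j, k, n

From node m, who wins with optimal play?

A0 = {j, k}
A1: add {i, o} — i (Runner) has i→k; o (Runner) has o→j.
A2: add {n} — n (Runner) has n→i.
A3 = A2; e.g. l (Keeper) can still go to m. Fixed point.
m never enters the attractor, so Keeper can avoid the target forever.

Keeper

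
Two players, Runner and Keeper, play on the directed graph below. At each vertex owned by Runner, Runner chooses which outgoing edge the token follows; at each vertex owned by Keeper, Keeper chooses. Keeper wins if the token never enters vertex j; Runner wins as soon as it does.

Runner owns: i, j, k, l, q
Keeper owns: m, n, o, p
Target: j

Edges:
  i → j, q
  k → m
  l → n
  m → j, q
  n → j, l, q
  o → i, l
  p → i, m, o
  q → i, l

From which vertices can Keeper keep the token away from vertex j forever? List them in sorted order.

A0 = {j}
A1: add {i} — i (Runner) has i→j.
A2: add {q} — q (Runner) has q→i.
A3: add {m} — m (Keeper): all of {j, q} already in.
A4: add {k} — k (Runner) has k→m.
A5 = A4; e.g. l (Runner) has no edge into A4. Fixed point.
Runner's attractor = {i, j, k, m, q}; Keeper avoids the target exactly from the complement.

l, n, o, p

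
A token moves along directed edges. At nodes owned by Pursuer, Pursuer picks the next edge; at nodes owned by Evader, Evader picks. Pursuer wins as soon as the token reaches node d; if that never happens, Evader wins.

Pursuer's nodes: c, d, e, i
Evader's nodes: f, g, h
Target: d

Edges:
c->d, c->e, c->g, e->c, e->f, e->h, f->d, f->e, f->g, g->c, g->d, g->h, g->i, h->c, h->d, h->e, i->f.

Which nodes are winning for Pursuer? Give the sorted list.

A0 = {d}
A1: add {c} — c (Pursuer) has c→d.
A2: add {e} — e (Pursuer) has e→c.
A3: add {h} — h (Evader): all of {c, d, e} already in.
A4 = A3; e.g. f (Evader) can still go to g. Fixed point.
Pursuer's winning region = {c, d, e, h}.

c, d, e, h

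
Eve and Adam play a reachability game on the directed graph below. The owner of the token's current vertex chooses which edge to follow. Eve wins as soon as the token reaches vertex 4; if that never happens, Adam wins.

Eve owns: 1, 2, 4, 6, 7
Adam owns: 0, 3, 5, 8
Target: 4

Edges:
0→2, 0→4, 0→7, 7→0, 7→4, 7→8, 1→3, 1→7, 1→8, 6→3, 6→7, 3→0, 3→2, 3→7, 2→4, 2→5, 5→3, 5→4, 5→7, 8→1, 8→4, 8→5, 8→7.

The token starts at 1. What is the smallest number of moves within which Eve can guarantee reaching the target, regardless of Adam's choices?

2

A0 = {4}
A1: add {2, 7} — 2 (Eve) has 2→4; 7 (Eve) has 7→4.
A2: add {0, 1, 6} — 0 (Adam): all of {2, 4, 7} already in; 1 (Eve) has 1→7; 6 (Eve) has 6→7.
1 enters the attractor at level 2, so Eve can force the target in 2 moves from there.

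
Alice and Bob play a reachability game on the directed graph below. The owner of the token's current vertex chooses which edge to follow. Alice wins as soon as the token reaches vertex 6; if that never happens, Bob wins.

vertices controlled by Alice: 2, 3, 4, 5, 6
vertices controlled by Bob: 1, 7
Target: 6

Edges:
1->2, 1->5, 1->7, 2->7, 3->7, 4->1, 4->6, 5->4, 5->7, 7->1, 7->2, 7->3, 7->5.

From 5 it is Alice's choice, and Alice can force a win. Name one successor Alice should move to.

4

A0 = {6}
A1: add {4} — 4 (Alice) has 4→6.
A2: add {5} — 5 (Alice) has 5→4.
A3 = A2; e.g. 1 (Bob) can still go to 2. Fixed point.
From 5, successor 4 is in the attractor (rank 1); the other successor 7 is not.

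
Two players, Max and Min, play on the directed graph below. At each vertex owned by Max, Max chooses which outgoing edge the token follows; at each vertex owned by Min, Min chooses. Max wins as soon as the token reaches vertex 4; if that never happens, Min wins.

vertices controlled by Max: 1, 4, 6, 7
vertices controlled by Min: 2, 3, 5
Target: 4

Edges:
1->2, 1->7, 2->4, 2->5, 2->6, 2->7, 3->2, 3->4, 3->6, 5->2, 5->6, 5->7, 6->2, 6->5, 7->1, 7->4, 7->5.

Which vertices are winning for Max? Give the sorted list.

A0 = {4}
A1: add {7} — 7 (Max) has 7→4.
A2: add {1} — 1 (Max) has 1→7.
A3 = A2; e.g. 2 (Min) can still go to 5. Fixed point.
Max's winning region = {1, 4, 7}.

1, 4, 7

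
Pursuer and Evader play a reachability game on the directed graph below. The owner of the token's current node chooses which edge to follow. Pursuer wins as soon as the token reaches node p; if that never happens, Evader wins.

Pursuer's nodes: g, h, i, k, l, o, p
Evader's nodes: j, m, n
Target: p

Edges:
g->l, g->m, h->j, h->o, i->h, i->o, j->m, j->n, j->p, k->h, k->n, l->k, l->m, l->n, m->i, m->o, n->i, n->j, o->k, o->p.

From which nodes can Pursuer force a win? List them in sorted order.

A0 = {p}
A1: add {o} — o (Pursuer) has o→p.
A2: add {h, i} — h (Pursuer) has h→o; i (Pursuer) has i→o.
A3: add {k, m} — k (Pursuer) has k→h; m (Evader): all of {i, o} already in.
A4: add {g, l} — g (Pursuer) has g→m; l (Pursuer) has l→k.
A5 = A4; e.g. j (Evader) can still go to n. Fixed point.
Pursuer's winning region = {g, h, i, k, l, m, o, p}.

g, h, i, k, l, m, o, p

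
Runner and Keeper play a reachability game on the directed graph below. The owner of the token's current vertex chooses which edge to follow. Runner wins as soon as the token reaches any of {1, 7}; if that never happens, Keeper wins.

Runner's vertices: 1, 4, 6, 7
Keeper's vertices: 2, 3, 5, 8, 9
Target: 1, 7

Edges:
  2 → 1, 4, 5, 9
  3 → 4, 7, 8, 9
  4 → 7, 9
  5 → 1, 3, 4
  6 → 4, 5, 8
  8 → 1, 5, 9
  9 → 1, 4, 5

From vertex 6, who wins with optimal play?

A0 = {1, 7}
A1: add {4} — 4 (Runner) has 4→7.
A2: add {6} — 6 (Runner) has 6→4.
A3 = A2; e.g. 2 (Keeper) can still go to 5. Fixed point.
6 ∈ A2, so Runner can force the target.

Runner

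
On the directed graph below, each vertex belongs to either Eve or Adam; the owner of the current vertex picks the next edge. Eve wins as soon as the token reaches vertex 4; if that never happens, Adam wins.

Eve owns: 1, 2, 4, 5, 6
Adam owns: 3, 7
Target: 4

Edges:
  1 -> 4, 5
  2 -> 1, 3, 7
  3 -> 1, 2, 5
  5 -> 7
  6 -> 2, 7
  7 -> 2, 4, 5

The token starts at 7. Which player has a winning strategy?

A0 = {4}
A1: add {1} — 1 (Eve) has 1→4.
A2: add {2} — 2 (Eve) has 2→1.
A3: add {6} — 6 (Eve) has 6→2.
A4 = A3; e.g. 3 (Adam) can still go to 5. Fixed point.
7 never enters the attractor, so Adam can avoid the target forever.

Adam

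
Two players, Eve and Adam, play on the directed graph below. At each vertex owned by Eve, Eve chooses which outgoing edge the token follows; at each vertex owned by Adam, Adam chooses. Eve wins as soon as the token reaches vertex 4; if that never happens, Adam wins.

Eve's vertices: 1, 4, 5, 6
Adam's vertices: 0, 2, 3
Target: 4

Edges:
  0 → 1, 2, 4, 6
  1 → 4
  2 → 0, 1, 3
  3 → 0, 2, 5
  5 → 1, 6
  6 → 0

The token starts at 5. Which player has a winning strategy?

A0 = {4}
A1: add {1} — 1 (Eve) has 1→4.
A2: add {5} — 5 (Eve) has 5→1.
A3 = A2; e.g. 0 (Adam) can still go to 2. Fixed point.
5 ∈ A2, so Eve can force the target.

Eve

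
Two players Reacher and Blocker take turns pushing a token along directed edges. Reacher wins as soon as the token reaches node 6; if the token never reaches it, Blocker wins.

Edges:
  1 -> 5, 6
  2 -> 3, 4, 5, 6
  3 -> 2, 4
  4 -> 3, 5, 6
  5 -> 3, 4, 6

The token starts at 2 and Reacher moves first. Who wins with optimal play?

Reacher

Track states (vertex, player-to-move).
A0 = {(6,Reacher), (6,Blocker)}
A1: add {(1,Reacher), (2,Reacher), (4,Reacher), (5,Reacher)}.
(2,Reacher) ∈ A1 ⇒ Reacher forces the target.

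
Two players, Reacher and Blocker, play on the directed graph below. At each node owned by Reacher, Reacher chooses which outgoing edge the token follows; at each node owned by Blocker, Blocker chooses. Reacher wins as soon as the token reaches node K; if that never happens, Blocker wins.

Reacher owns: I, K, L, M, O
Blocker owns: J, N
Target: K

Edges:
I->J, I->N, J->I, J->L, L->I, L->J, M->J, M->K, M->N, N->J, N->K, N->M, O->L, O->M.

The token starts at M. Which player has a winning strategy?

Reacher

A0 = {K}
A1: add {M} — M (Reacher) has M→K.
M ∈ A1, so Reacher can force the target.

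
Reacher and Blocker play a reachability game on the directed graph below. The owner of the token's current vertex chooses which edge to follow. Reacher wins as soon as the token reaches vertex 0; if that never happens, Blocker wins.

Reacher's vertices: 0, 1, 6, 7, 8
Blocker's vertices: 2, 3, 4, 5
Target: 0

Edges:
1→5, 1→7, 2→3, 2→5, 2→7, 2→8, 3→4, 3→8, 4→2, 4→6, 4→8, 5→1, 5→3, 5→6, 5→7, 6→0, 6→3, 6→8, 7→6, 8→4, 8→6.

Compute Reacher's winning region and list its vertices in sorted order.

A0 = {0}
A1: add {6} — 6 (Reacher) has 6→0.
A2: add {7, 8} — 7 (Reacher) has 7→6; 8 (Reacher) has 8→6.
A3: add {1} — 1 (Reacher) has 1→7.
A4 = A3; e.g. 2 (Blocker) can still go to 3. Fixed point.
Reacher's winning region = {0, 1, 6, 7, 8}.

0, 1, 6, 7, 8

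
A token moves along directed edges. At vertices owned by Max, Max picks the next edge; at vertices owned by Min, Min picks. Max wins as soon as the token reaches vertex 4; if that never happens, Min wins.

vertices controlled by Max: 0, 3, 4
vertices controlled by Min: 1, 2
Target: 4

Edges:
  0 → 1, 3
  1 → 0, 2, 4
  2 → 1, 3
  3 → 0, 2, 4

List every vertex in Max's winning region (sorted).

A0 = {4}
A1: add {3} — 3 (Max) has 3→4.
A2: add {0} — 0 (Max) has 0→3.
A3 = A2; e.g. 1 (Min) can still go to 2. Fixed point.
Max's winning region = {0, 3, 4}.

0, 3, 4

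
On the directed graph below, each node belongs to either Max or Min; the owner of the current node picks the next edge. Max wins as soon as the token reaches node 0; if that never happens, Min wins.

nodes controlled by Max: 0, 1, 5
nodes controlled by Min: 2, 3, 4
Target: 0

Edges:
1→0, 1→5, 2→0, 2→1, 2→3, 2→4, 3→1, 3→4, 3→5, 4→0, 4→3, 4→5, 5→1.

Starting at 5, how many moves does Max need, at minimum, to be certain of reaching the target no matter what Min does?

2

A0 = {0}
A1: add {1} — 1 (Max) has 1→0.
A2: add {5} — 5 (Max) has 5→1.
A3 = A2; e.g. 2 (Min) can still go to 3. Fixed point.
5 enters the attractor at level 2, so Max can force the target in 2 moves from there.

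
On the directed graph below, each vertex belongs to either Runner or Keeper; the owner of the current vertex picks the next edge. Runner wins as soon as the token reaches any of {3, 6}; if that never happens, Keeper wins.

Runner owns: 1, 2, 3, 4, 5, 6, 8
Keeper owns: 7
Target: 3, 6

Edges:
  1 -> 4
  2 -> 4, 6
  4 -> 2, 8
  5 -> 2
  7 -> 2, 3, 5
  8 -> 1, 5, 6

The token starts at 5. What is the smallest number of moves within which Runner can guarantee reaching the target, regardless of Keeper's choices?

A0 = {3, 6}
A1: add {2, 8} — 2 (Runner) has 2→6; 8 (Runner) has 8→6.
A2: add {4, 5} — 4 (Runner) has 4→2; 5 (Runner) has 5→2.
5 enters the attractor at level 2, so Runner can force the target in 2 moves from there.

2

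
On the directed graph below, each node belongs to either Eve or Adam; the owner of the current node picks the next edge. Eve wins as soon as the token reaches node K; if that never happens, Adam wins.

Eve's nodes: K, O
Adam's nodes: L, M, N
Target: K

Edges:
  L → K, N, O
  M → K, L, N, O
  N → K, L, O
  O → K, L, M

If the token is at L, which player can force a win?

Adam

A0 = {K}
A1: add {O} — O (Eve) has O→K.
A2 = A1; e.g. L (Adam) can still go to N. Fixed point.
L never enters the attractor, so Adam can avoid the target forever.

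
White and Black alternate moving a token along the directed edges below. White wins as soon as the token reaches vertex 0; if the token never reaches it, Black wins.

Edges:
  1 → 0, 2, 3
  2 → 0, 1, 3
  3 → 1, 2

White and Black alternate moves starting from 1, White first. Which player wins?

White

Track states (vertex, player-to-move).
A0 = {(0,White), (0,Black)}
A1: add {(1,White), (2,White)}.
(1,White) ∈ A1 ⇒ White forces the target.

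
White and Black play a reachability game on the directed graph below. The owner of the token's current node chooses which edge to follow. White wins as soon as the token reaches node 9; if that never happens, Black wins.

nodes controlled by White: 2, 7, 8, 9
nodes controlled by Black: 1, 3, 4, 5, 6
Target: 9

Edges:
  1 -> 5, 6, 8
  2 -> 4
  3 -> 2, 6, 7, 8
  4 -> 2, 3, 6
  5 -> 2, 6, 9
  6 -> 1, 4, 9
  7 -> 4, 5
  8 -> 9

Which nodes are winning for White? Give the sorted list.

8, 9

A0 = {9}
A1: add {8} — 8 (White) has 8→9.
A2 = A1; e.g. 1 (Black) can still go to 5. Fixed point.
White's winning region = {8, 9}.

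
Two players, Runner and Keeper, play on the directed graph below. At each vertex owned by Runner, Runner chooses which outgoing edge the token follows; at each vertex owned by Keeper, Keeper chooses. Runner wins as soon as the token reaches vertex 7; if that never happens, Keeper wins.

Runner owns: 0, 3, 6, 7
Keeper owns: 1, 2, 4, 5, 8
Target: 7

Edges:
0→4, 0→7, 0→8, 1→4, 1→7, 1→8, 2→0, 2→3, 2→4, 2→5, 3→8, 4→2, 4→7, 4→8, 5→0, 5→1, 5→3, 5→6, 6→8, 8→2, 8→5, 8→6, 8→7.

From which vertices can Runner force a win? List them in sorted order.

A0 = {7}
A1: add {0} — 0 (Runner) has 0→7.
A2 = A1; e.g. 1 (Keeper) can still go to 4. Fixed point.
Runner's winning region = {0, 7}.

0, 7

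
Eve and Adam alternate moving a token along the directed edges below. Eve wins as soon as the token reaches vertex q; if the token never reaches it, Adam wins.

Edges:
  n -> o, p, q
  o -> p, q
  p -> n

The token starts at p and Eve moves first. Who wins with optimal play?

Track states (vertex, player-to-move).
A0 = {(q,Eve), (q,Adam)}
A1: add {(n,Eve), (o,Eve)}.
A2: add {(p,Adam)}.
A3 = A2; e.g. (n,Adam) stays out. (p,Eve) never enters ⇒ Adam avoids the target.

Adam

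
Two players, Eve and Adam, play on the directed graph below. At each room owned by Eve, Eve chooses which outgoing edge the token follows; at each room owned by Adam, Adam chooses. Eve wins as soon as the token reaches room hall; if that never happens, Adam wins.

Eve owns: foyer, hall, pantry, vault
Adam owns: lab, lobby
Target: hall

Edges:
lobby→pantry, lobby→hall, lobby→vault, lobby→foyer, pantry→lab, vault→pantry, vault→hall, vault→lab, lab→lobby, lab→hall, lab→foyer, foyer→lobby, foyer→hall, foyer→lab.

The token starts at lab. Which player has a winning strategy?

Adam

A0 = {hall}
A1: add {foyer, vault} — vault (Eve) has vault→hall; foyer (Eve) has foyer→hall.
A2 = A1; e.g. lobby (Adam) can still go to pantry. Fixed point.
lab never enters the attractor, so Adam can avoid the target forever.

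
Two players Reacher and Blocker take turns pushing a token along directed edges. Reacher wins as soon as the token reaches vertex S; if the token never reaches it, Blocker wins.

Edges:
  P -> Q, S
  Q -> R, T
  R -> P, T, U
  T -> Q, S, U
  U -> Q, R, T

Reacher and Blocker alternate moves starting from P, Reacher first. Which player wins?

Reacher

Track states (vertex, player-to-move).
A0 = {(S,Reacher), (S,Blocker)}
A1: add {(P,Reacher), (T,Reacher)}.
(P,Reacher) ∈ A1 ⇒ Reacher forces the target.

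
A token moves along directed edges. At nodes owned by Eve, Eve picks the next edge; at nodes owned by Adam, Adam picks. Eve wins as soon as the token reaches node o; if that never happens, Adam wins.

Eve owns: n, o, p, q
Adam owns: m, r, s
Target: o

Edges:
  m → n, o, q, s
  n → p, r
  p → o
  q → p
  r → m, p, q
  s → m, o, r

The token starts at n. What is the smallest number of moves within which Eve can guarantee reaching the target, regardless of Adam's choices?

A0 = {o}
A1: add {p} — p (Eve) has p→o.
A2: add {n, q} — n (Eve) has n→p; q (Eve) has q→p.
A3 = A2; e.g. m (Adam) can still go to s. Fixed point.
n enters the attractor at level 2, so Eve can force the target in 2 moves from there.

2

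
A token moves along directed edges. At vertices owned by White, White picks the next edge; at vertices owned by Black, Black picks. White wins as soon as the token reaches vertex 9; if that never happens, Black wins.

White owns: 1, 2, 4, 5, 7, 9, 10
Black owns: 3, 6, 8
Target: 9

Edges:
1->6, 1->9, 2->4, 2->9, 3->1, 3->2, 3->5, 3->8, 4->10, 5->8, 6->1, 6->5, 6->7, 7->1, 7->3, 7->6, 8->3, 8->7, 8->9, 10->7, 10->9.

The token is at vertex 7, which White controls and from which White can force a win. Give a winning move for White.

1

A0 = {9}
A1: add {1, 2, 10} — 1 (White) has 1→9; 2 (White) has 2→9; 10 (White) has 10→9.
A2: add {4, 7} — 4 (White) has 4→10; 7 (White) has 7→1.
A3 = A2; e.g. 3 (Black) can still go to 5. Fixed point.
From 7, successor 1 is in the attractor (rank 1); the other successors 3, 6 are not.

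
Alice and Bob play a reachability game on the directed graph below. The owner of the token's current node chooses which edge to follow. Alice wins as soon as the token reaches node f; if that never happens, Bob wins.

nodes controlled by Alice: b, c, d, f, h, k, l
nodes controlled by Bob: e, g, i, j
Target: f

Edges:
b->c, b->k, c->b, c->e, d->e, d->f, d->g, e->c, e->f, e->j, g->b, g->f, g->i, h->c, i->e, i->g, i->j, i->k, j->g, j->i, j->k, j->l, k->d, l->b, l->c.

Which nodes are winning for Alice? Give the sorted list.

b, c, d, f, h, k, l

A0 = {f}
A1: add {d} — d (Alice) has d→f.
A2: add {k} — k (Alice) has k→d.
A3: add {b} — b (Alice) has b→k.
A4: add {c, l} — c (Alice) has c→b; l (Alice) has l→b.
A5: add {h} — h (Alice) has h→c.
A6 = A5; e.g. e (Bob) can still go to j. Fixed point.
Alice's winning region = {b, c, d, f, h, k, l}.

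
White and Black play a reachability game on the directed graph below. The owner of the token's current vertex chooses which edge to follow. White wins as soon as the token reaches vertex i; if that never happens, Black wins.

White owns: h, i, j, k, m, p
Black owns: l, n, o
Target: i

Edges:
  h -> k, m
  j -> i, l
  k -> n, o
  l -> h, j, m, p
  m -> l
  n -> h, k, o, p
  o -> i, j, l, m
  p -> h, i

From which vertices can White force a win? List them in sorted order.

i, j, p

A0 = {i}
A1: add {j, p} — j (White) has j→i; p (White) has p→i.
A2 = A1; e.g. h (White) has no edge into A1. Fixed point.
White's winning region = {i, j, p}.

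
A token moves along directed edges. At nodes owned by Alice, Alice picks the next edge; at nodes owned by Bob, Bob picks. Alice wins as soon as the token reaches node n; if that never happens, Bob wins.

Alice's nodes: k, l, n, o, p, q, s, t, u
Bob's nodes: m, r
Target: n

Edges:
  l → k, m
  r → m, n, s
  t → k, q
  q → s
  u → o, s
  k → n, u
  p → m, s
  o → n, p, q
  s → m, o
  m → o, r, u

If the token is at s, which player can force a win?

Alice

A0 = {n}
A1: add {k, o} — k (Alice) has k→n; o (Alice) has o→n.
A2: add {l, s, t, u} — l (Alice) has l→k; s (Alice) has s→o; t (Alice) has t→k; u (Alice) has u→o.
s ∈ A2, so Alice can force the target.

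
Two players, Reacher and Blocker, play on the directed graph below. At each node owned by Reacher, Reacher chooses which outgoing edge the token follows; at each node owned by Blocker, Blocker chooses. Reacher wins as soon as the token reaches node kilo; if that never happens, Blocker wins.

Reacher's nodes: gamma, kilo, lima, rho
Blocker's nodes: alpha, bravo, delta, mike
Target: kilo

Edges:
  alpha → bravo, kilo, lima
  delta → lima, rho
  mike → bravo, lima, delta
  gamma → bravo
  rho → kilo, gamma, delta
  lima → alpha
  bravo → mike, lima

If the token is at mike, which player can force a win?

A0 = {kilo}
A1: add {rho} — rho (Reacher) has rho→kilo.
A2 = A1; e.g. bravo (Blocker) can still go to mike. Fixed point.
mike never enters the attractor, so Blocker can avoid the target forever.

Blocker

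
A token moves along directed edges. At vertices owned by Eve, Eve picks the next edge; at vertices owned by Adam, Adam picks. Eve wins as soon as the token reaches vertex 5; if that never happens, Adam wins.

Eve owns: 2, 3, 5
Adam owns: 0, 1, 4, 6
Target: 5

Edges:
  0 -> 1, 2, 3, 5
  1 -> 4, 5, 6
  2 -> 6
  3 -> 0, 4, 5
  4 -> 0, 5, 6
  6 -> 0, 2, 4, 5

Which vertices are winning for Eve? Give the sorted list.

A0 = {5}
A1: add {3} — 3 (Eve) has 3→5.
A2 = A1; e.g. 0 (Adam) can still go to 1. Fixed point.
Eve's winning region = {3, 5}.

3, 5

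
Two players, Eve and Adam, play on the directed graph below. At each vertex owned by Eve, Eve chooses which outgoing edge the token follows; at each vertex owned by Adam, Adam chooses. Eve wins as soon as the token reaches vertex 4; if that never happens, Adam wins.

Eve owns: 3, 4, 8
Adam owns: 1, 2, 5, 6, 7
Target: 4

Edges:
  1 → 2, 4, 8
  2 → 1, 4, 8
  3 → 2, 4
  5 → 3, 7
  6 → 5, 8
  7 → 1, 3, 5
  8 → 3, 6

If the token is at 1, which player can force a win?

Adam

A0 = {4}
A1: add {3} — 3 (Eve) has 3→4.
A2: add {8} — 8 (Eve) has 8→3.
A3 = A2; e.g. 1 (Adam) can still go to 2. Fixed point.
1 never enters the attractor, so Adam can avoid the target forever.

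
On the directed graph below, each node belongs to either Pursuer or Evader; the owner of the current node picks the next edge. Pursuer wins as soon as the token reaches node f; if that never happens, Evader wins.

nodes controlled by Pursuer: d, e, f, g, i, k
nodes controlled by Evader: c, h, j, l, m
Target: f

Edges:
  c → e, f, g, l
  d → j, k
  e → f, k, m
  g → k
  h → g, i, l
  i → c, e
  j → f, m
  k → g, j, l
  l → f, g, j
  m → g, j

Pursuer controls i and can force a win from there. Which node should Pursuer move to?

A0 = {f}
A1: add {e} — e (Pursuer) has e→f.
A2: add {i} — i (Pursuer) has i→e.
A3 = A2; e.g. c (Evader) can still go to g. Fixed point.
From i, successor e is in the attractor (rank 1); the other successor c is not.

e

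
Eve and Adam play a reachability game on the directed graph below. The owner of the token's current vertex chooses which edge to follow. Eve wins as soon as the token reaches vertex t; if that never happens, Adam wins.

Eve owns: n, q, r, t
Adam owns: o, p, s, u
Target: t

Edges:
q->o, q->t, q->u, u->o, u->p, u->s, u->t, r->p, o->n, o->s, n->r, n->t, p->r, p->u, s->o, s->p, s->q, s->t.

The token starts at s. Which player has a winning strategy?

Adam

A0 = {t}
A1: add {n, q} — n (Eve) has n→t; q (Eve) has q→t.
A2 = A1; e.g. o (Adam) can still go to s. Fixed point.
s never enters the attractor, so Adam can avoid the target forever.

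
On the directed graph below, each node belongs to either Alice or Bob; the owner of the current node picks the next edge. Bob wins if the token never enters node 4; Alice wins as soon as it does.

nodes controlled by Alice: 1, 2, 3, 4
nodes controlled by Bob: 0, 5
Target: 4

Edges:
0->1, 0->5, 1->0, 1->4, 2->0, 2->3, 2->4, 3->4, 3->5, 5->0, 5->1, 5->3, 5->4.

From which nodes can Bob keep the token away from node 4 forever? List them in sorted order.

0, 5

A0 = {4}
A1: add {1, 2, 3} — 1 (Alice) has 1→4; 2 (Alice) has 2→4; 3 (Alice) has 3→4.
A2 = A1; e.g. 0 (Bob) can still go to 5. Fixed point.
Alice's attractor = {1, 2, 3, 4}; Bob avoids the target exactly from the complement.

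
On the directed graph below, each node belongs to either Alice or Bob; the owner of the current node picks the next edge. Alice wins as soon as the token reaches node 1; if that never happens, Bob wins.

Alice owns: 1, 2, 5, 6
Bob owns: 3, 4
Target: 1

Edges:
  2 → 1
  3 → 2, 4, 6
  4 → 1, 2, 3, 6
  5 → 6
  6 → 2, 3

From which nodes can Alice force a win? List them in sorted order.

A0 = {1}
A1: add {2} — 2 (Alice) has 2→1.
A2: add {6} — 6 (Alice) has 6→2.
A3: add {5} — 5 (Alice) has 5→6.
A4 = A3; e.g. 3 (Bob) can still go to 4. Fixed point.
Alice's winning region = {1, 2, 5, 6}.

1, 2, 5, 6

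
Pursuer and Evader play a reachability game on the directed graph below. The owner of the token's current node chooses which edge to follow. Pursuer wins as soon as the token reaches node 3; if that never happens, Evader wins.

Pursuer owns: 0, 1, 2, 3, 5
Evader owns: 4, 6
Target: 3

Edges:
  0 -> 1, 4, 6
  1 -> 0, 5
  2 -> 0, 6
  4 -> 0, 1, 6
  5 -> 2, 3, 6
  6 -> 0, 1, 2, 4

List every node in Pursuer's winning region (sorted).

0, 1, 2, 3, 5

A0 = {3}
A1: add {5} — 5 (Pursuer) has 5→3.
A2: add {1} — 1 (Pursuer) has 1→5.
A3: add {0} — 0 (Pursuer) has 0→1.
A4: add {2} — 2 (Pursuer) has 2→0.
A5 = A4; e.g. 4 (Evader) can still go to 6. Fixed point.
Pursuer's winning region = {0, 1, 2, 3, 5}.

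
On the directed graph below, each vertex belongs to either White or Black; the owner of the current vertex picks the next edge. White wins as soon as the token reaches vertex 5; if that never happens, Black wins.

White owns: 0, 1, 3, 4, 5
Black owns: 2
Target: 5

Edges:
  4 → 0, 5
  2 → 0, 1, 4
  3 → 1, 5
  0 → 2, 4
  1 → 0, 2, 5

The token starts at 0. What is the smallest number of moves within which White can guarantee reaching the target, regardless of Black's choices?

A0 = {5}
A1: add {1, 3, 4} — 1 (White) has 1→5; 3 (White) has 3→5; 4 (White) has 4→5.
A2: add {0} — 0 (White) has 0→4.
0 enters the attractor at level 2, so White can force the target in 2 moves from there.

2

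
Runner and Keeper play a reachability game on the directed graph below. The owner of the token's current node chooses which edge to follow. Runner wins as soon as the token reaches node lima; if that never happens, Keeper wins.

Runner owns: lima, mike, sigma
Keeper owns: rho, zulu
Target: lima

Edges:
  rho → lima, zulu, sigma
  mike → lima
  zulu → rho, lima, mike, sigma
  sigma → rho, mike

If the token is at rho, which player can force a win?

Keeper

A0 = {lima}
A1: add {mike} — mike (Runner) has mike→lima.
A2: add {sigma} — sigma (Runner) has sigma→mike.
A3 = A2; e.g. rho (Keeper) can still go to zulu. Fixed point.
rho never enters the attractor, so Keeper can avoid the target forever.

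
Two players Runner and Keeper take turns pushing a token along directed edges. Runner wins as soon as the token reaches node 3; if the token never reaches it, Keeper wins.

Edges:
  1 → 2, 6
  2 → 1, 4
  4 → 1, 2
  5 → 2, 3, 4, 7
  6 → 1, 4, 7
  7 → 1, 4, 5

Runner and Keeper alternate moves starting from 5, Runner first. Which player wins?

Track states (vertex, player-to-move).
A0 = {(3,Runner), (3,Keeper)}
A1: add {(5,Runner)}.
(5,Runner) ∈ A1 ⇒ Runner forces the target.

Runner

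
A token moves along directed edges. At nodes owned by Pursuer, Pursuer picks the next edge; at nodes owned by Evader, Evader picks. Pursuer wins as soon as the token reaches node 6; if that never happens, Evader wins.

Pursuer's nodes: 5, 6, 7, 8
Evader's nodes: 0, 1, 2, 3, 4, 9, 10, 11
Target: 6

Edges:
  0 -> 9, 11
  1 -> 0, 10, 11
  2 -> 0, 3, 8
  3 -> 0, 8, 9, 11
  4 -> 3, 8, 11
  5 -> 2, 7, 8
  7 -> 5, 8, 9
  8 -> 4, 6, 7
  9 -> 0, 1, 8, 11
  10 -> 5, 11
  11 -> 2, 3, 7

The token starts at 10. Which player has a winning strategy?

Evader

A0 = {6}
A1: add {8} — 8 (Pursuer) has 8→6.
A2: add {5, 7} — 5 (Pursuer) has 5→8; 7 (Pursuer) has 7→8.
A3 = A2; e.g. 0 (Evader) can still go to 9. Fixed point.
10 never enters the attractor, so Evader can avoid the target forever.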